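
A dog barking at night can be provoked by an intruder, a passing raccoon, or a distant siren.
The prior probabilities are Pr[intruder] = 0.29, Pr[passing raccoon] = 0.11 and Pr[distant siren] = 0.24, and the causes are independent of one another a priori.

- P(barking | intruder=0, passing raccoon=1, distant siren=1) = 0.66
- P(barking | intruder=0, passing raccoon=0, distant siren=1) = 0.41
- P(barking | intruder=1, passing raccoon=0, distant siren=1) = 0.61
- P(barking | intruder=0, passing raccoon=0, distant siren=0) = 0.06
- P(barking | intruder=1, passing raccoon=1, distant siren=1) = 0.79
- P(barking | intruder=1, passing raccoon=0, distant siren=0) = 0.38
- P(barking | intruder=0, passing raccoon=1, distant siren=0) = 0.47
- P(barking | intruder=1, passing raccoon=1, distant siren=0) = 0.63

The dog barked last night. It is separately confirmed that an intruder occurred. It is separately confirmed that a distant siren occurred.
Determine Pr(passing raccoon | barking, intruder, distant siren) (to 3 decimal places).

For the numerator, keep only passing raccoon=true terms: 0.79·0.11 = 0.086900
Denominator P(barking | intruder, distant siren): 0.61·0.89 + 0.79·0.11 = 0.629800
P(passing raccoon | barking, intruder, distant siren) = 0.086900/0.629800 ≈ 0.138

Pr(passing raccoon | barking, intruder, distant siren) ≈ 0.138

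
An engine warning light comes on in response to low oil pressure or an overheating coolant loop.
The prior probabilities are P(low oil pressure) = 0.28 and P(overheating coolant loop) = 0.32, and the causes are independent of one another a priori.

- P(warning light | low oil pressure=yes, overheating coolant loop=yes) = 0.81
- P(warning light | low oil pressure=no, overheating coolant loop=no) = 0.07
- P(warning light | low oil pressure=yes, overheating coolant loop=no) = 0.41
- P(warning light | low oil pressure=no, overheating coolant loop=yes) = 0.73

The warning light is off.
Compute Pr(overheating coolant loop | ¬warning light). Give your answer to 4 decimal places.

Pr(overheating coolant loop | ¬warning light) ≈ 0.1225

Sum P(¬warning light|·) weighted by the priors over the 4 (low oil pressure, overheating coolant loop) configurations:
  P(¬warning light) = 0.93*0.72*0.68 + 0.27*0.72*0.32 + 0.59*0.28*0.68 + 0.19*0.28*0.32
        = 0.455328 + 0.062208 + 0.112336 + 0.017024 = 0.646896
The terms with overheating coolant loop present sum to 0.079232, so
  P(overheating coolant loop | ¬warning light) = 0.079232 / 0.646896 ≈ 0.1225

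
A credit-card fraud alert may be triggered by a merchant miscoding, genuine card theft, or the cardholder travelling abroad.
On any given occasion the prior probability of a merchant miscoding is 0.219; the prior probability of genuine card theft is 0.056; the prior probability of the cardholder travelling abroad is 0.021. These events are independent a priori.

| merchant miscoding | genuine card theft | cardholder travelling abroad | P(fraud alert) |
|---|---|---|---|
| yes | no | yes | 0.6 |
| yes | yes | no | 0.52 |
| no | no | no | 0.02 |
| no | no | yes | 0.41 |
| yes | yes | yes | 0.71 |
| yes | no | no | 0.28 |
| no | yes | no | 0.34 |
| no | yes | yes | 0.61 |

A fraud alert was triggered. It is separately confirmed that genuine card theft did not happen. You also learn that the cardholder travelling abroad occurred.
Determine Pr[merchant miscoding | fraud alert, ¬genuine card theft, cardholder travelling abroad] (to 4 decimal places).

P(fraud alert | ¬genuine card theft, cardholder travelling abroad) = 0.41×0.781 + 0.6×0.219 = 0.320210 + 0.131400 = 0.451610
Of this, 0.131400 comes from 0.6×0.219 (the merchant miscoding=true cases).
P(merchant miscoding | fraud alert, ¬genuine card theft, cardholder travelling abroad) = 0.131400 / 0.451610 ≈ 0.2910

Pr[merchant miscoding | fraud alert, ¬genuine card theft, cardholder travelling abroad] ≈ 0.2910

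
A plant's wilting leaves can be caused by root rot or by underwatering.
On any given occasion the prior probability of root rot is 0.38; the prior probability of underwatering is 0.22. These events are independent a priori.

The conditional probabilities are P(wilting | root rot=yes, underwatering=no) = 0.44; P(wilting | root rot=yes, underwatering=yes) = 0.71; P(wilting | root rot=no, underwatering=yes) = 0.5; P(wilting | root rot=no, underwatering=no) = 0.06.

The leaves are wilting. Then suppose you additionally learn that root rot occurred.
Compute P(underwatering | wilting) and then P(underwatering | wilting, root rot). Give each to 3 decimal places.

Sum P(wilting|·) weighted by the priors over the 4 (root rot, underwatering) configurations:
  P(wilting) = 0.06*0.62*0.78 + 0.5*0.62*0.22 + 0.44*0.38*0.78 + 0.71*0.38*0.22
        = 0.029016 + 0.068200 + 0.130416 + 0.059356 = 0.286988
The terms with underwatering present sum to 0.127556, so
  P(underwatering | wilting) = 0.127556 / 0.286988 ≈ 0.444

Now also conditioning on root rot=true:
Numerator (weight on configurations with underwatering): 0.71×0.22 = 0.156200
Normalizer over all consistent configurations: 0.44×0.78 + 0.71×0.22 = 0.499400
P(underwatering | wilting, root rot) = 0.156200/0.499400 ≈ 0.313
This is intercausal reasoning (explaining away): once root rot accounts for the wilting, underwatering becomes less likely.

P(underwatering | wilting) ≈ 0.444; P(underwatering | wilting, root rot) ≈ 0.313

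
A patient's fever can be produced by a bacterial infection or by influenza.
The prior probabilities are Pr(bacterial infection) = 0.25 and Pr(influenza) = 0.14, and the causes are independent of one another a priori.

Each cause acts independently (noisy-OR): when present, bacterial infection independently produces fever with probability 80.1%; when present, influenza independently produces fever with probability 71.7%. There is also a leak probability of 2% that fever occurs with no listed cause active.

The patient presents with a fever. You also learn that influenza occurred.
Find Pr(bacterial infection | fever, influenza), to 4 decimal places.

Pr(bacterial infection | fever, influenza) ≈ 0.3035

Under noisy-OR, P(fever | causes) = 1 − (1−0.02)·∏(1−qᵢ) over the active causes.
Sum P(fever|·) weighted by the priors over both values of bacterial infection:
  P(fever | influenza) = 0.72266*0.75 + 0.944809*0.25
        = 0.541995 + 0.236202 = 0.778197
Keeping only the bacterial infection-present terms gives 0.236202, so
  P(bacterial infection | fever, influenza) = 0.236202 / 0.778197 ≈ 0.3035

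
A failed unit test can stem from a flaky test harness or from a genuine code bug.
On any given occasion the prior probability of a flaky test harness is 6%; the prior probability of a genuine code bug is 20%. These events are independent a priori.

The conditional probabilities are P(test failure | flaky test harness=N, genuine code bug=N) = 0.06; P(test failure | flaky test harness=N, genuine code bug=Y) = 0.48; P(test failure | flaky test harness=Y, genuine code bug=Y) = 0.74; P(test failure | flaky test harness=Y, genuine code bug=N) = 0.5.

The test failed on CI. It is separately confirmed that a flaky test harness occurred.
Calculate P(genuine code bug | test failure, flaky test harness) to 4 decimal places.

P(genuine code bug | test failure, flaky test harness) ≈ 0.2701

Weight on genuine code bug=true, given the evidence: 0.74×0.2 = 0.148000
The normalizing constant is 0.5×0.8 + 0.74×0.2 = 0.548000
Posterior = 0.148000 / 0.548000 ≈ 0.2701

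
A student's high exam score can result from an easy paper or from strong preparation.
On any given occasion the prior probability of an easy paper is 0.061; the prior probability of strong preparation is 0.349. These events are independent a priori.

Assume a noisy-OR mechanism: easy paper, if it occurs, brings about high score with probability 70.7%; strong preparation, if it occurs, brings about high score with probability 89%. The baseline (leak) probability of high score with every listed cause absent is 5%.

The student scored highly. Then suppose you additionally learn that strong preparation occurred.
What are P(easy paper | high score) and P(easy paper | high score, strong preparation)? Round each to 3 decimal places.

Under noisy-OR, P(high score | causes) = 1 − (1−0.05)·∏(1−qᵢ) over the active causes.
P(high score) = 0.05×0.939×0.651 + 0.8955×0.939×0.349 + 0.72165×0.061×0.651 + 0.969382×0.061×0.349 = 0.030564 + 0.293465 + 0.028657 + 0.020637 = 0.373323
Restricting to configurations with easy paper present: 0.028657 + 0.020637 = 0.049294.
So P(easy paper | high score) = 0.049294/0.373323 ≈ 0.132.

With the extra evidence:
P(high score | strong preparation) = 0.8955*0.939 + 0.969382*0.061 = 0.840874 + 0.059132 = 0.900006
Restricting to configurations with easy paper present: 0.969382*0.061 = 0.059132.
So P(easy paper | high score, strong preparation) = 0.059132/0.900006 ≈ 0.066.
— strong preparation explains away the evidence for easy paper.

P(easy paper | high score) ≈ 0.132; P(easy paper | high score, strong preparation) ≈ 0.066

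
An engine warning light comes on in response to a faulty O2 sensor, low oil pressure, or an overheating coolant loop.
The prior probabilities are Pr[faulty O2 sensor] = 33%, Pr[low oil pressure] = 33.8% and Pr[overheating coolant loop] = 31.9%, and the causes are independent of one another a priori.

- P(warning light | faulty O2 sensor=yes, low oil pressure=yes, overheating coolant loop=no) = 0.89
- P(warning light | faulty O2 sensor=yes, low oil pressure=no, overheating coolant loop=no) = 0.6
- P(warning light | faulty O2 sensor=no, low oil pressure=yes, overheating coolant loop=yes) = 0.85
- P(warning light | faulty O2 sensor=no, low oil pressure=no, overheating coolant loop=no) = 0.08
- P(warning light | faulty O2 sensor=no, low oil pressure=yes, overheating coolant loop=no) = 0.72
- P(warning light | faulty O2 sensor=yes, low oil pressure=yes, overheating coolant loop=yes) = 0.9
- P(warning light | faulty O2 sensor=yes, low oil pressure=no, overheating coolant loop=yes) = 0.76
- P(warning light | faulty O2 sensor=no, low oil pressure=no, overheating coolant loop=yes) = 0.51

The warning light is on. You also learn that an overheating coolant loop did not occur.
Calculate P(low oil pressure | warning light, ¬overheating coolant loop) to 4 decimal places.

Enumerate the 4 (faulty O2 sensor, low oil pressure) configurations and weight by the priors:
  P(warning light | ¬overheating coolant loop) = 0.08*0.67*0.662 + 0.72*0.67*0.338 + 0.6*0.33*0.662 + 0.89*0.33*0.338
        = 0.035483 + 0.163051 + 0.131076 + 0.099271 = 0.428881
Keeping only the low oil pressure-present terms gives 0.262322, so
  P(low oil pressure | warning light, ¬overheating coolant loop) = 0.262322 / 0.428881 ≈ 0.6116

P(low oil pressure | warning light, ¬overheating coolant loop) ≈ 0.6116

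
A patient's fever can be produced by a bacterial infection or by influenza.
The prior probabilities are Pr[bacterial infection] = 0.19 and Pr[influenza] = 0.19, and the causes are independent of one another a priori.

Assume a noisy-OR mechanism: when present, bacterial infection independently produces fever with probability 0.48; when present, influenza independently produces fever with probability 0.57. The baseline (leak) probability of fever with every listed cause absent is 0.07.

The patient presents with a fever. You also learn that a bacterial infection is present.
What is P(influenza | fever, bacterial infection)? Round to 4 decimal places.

Under noisy-OR, P(fever | causes) = 1 − (1−0.07)·∏(1−qᵢ) over the active causes.
P(fever | bacterial infection) = 0.5164*0.81 + 0.792052*0.19 = 0.418284 + 0.150490 = 0.568774
The influenza-present share is 0.792052*0.19 = 0.150490.
So P(influenza | fever, bacterial infection) = 0.150490/0.568774 ≈ 0.2646.

P(influenza | fever, bacterial infection) ≈ 0.2646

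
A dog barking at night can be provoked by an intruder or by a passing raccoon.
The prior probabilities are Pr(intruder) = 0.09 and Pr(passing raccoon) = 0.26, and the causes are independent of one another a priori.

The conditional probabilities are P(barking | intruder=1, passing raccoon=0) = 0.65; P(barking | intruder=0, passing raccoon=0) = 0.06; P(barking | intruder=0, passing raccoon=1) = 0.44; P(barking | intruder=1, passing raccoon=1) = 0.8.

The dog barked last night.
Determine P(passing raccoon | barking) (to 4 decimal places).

P(passing raccoon | barking) ≈ 0.5947

P(barking) = 0.06×0.91×0.74 + 0.44×0.91×0.26 + 0.65×0.09×0.74 + 0.8×0.09×0.26 = 0.040404 + 0.104104 + 0.043290 + 0.018720 = 0.206518
Of this, 0.122824 comes from 0.104104 + 0.018720 (the passing raccoon=true cases).
P(passing raccoon | barking) = 0.122824 / 0.206518 ≈ 0.5947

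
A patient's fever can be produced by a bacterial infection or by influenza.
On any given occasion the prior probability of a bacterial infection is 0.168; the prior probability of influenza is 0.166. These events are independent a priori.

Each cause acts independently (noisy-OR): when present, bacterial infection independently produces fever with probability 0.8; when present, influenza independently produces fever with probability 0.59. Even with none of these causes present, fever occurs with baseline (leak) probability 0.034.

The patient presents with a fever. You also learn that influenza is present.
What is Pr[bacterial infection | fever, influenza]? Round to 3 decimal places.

Under noisy-OR, P(fever | causes) = 1 − (1−0.034)·∏(1−qᵢ) over the active causes.
Weight on bacterial infection=true, given the evidence: 0.920788×0.168 = 0.154692
Normalizer over all consistent configurations: 0.60394×0.832 + 0.920788×0.168 = 0.657170
Posterior = 0.154692 / 0.657170 ≈ 0.235

Pr[bacterial infection | fever, influenza] ≈ 0.235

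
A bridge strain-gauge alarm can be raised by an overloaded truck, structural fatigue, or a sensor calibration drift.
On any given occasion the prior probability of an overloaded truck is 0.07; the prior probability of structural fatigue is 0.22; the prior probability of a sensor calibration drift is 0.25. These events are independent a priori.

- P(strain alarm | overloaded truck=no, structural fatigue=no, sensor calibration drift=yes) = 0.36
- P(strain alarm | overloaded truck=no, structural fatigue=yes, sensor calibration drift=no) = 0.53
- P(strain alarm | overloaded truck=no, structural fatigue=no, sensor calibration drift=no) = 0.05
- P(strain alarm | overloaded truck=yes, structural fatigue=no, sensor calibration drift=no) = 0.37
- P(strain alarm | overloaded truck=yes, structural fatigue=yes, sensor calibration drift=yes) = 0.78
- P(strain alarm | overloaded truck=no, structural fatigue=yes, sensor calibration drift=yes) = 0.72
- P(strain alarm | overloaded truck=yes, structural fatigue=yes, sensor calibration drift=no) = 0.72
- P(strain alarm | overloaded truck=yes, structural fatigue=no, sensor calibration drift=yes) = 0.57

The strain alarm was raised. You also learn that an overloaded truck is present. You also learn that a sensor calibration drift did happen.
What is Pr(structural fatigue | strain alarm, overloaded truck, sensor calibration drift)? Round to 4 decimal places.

P(strain alarm | overloaded truck, sensor calibration drift) = 0.57*0.78 + 0.78*0.22 = 0.444600 + 0.171600 = 0.616200
Restricting to configurations with structural fatigue present: 0.78*0.22 = 0.171600.
So P(structural fatigue | strain alarm, overloaded truck, sensor calibration drift) = 0.171600/0.616200 ≈ 0.2785.

Pr(structural fatigue | strain alarm, overloaded truck, sensor calibration drift) ≈ 0.2785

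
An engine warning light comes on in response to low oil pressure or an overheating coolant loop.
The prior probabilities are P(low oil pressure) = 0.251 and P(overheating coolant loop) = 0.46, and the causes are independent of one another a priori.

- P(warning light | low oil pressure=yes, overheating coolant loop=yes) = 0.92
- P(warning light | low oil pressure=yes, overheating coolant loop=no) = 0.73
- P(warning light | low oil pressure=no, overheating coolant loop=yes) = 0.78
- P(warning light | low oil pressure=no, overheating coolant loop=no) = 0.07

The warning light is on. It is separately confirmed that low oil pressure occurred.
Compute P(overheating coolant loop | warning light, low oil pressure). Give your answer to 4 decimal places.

P(warning light | low oil pressure) = 0.73·0.54 + 0.92·0.46 = 0.394200 + 0.423200 = 0.817400
Of this, 0.423200 comes from 0.92·0.46 (the overheating coolant loop=true cases).
So P(overheating coolant loop | warning light, low oil pressure) = 0.423200/0.817400 ≈ 0.5177.

P(overheating coolant loop | warning light, low oil pressure) ≈ 0.5177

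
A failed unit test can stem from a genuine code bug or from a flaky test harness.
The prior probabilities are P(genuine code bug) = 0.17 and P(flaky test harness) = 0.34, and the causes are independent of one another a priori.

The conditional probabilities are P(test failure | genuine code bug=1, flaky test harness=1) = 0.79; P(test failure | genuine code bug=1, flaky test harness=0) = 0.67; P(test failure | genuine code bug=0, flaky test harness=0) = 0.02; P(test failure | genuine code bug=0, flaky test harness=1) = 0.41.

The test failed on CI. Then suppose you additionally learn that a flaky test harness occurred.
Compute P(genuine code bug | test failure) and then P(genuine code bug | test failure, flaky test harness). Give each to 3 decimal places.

Sum P(test failure|·) weighted by the priors over the 4 (genuine code bug, flaky test harness) configurations:
  P(test failure) = 0.02×0.83×0.66 + 0.41×0.83×0.34 + 0.67×0.17×0.66 + 0.79×0.17×0.34
        = 0.010956 + 0.115702 + 0.075174 + 0.045662 = 0.247494
Keeping only the genuine code bug-present terms gives 0.120836, so
  P(genuine code bug | test failure) = 0.120836 / 0.247494 ≈ 0.488

With the extra evidence:
P(test failure | flaky test harness) = 0.41*0.83 + 0.79*0.17 = 0.340300 + 0.134300 = 0.474600
The genuine code bug-present share is 0.79*0.17 = 0.134300.
P(genuine code bug | test failure, flaky test harness) = 0.134300 / 0.474600 ≈ 0.283
This is intercausal reasoning (explaining away): once flaky test harness accounts for the test failure, genuine code bug becomes less likely.

P(genuine code bug | test failure) ≈ 0.488; P(genuine code bug | test failure, flaky test harness) ≈ 0.283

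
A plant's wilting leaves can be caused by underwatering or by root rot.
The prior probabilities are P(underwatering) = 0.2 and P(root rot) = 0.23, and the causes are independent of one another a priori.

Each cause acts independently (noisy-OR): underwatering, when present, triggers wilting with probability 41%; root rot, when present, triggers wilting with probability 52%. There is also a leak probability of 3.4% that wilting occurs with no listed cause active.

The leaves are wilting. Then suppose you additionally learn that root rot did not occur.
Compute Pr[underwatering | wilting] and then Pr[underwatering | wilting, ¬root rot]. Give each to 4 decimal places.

Pr[underwatering | wilting] ≈ 0.4544; Pr[underwatering | wilting, ¬root rot] ≈ 0.7597

Under noisy-OR, P(wilting | causes) = 1 − (1−0.034)·∏(1−qᵢ) over the active causes.
Sum P(wilting|·) weighted by the priors over the 4 (underwatering, root rot) configurations:
  P(wilting) = 0.034*0.8*0.77 + 0.53632*0.8*0.23 + 0.43006*0.2*0.77 + 0.726429*0.2*0.23
        = 0.020944 + 0.098683 + 0.066229 + 0.033416 = 0.219272
Keeping only the underwatering-present terms gives 0.099645, so
  P(underwatering | wilting) = 0.099645 / 0.219272 ≈ 0.4544

With the extra evidence:
By total probability over both values of underwatering:
  P(wilting | ¬root rot) = 0.034*0.8 + 0.43006*0.2
        = 0.027200 + 0.086012 = 0.113212
Keeping only the underwatering-present terms gives 0.086012, so
  P(underwatering | wilting, ¬root rot) = 0.086012 / 0.113212 ≈ 0.7597
With root rot excluded, underwatering must carry more of the explanatory weight for the wilting.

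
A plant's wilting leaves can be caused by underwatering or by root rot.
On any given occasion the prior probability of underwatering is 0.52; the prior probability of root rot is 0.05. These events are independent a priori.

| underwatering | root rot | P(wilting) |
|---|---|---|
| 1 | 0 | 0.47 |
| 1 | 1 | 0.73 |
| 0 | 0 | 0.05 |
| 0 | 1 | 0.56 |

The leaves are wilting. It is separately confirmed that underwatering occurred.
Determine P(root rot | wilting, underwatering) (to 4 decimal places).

Enumerate both values of root rot and weight by the priors:
  P(wilting | underwatering) = 0.47*0.95 + 0.73*0.05
        = 0.446500 + 0.036500 = 0.483000
The terms with root rot present sum to 0.036500, so
  P(root rot | wilting, underwatering) = 0.036500 / 0.483000 ≈ 0.0756

P(root rot | wilting, underwatering) ≈ 0.0756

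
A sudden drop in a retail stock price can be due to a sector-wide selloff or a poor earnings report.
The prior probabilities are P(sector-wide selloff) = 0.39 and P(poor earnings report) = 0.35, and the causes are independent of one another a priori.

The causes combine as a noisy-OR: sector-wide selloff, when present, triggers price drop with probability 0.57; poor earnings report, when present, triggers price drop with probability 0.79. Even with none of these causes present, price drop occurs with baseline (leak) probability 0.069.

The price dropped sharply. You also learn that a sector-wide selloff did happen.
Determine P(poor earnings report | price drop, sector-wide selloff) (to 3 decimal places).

P(poor earnings report | price drop, sector-wide selloff) ≈ 0.451

Under noisy-OR, P(price drop | causes) = 1 − (1−0.069)·∏(1−qᵢ) over the active causes.
Weight on poor earnings report=true, given the evidence: 0.915931·0.35 = 0.320576
The normalizing constant is 0.59967·0.65 + 0.915931·0.35 = 0.710362
Posterior = 0.320576 / 0.710362 ≈ 0.451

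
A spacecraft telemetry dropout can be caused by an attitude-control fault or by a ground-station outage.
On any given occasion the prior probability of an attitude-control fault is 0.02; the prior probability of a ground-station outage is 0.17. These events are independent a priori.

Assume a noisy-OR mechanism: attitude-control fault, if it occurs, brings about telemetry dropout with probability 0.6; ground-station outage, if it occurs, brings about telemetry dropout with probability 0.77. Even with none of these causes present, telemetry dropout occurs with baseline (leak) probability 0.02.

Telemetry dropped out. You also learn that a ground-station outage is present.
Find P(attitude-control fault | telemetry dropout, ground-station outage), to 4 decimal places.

P(attitude-control fault | telemetry dropout, ground-station outage) ≈ 0.0234

Under noisy-OR, P(telemetry dropout | causes) = 1 − (1−0.02)·∏(1−qᵢ) over the active causes.
Numerator (weight on configurations with attitude-control fault): 0.90984*0.02 = 0.018197
Denominator P(telemetry dropout | ground-station outage): 0.7746*0.98 + 0.90984*0.02 = 0.777305
Posterior = 0.018197 / 0.777305 ≈ 0.0234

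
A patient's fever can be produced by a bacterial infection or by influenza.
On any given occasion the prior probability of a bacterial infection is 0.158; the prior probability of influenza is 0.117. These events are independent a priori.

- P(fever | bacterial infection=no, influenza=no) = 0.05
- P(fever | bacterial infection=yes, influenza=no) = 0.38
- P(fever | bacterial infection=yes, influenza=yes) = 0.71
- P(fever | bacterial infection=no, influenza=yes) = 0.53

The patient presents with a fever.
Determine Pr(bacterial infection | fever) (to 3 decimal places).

P(fever) = 0.05·0.842·0.883 + 0.53·0.842·0.117 + 0.38·0.158·0.883 + 0.71·0.158·0.117 = 0.037174 + 0.052212 + 0.053015 + 0.013125 = 0.155526
Of this, 0.066140 comes from 0.053015 + 0.013125 (the bacterial infection=true cases).
P(bacterial infection | fever) = 0.066140 / 0.155526 ≈ 0.425

Pr(bacterial infection | fever) ≈ 0.425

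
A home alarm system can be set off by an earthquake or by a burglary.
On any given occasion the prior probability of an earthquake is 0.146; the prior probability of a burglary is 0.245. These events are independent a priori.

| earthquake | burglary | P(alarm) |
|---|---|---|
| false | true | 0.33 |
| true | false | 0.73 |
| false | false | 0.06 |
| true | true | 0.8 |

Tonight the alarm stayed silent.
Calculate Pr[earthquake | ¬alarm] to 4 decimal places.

Pr[earthquake | ¬alarm] ≈ 0.0471

Sum P(¬alarm|·) weighted by the priors over the 4 (earthquake, burglary) configurations:
  P(¬alarm) = 0.94*0.854*0.755 + 0.67*0.854*0.245 + 0.27*0.146*0.755 + 0.2*0.146*0.245
        = 0.606084 + 0.140184 + 0.029762 + 0.007154 = 0.783184
The terms with earthquake present sum to 0.036916, so
  P(earthquake | ¬alarm) = 0.036916 / 0.783184 ≈ 0.0471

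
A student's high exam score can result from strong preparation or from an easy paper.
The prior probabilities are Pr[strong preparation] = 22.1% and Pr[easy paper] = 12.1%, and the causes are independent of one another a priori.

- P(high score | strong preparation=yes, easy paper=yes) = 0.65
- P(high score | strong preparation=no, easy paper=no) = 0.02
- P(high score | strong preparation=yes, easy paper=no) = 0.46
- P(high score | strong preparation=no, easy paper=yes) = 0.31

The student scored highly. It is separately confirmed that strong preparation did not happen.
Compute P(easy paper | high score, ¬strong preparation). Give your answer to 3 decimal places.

P(easy paper | high score, ¬strong preparation) ≈ 0.681

Enumerate both values of easy paper and weight by the priors:
  P(high score | ¬strong preparation) = 0.02×0.879 + 0.31×0.121
        = 0.017580 + 0.037510 = 0.055090
The terms with easy paper present sum to 0.037510, so
  P(easy paper | high score, ¬strong preparation) = 0.037510 / 0.055090 ≈ 0.681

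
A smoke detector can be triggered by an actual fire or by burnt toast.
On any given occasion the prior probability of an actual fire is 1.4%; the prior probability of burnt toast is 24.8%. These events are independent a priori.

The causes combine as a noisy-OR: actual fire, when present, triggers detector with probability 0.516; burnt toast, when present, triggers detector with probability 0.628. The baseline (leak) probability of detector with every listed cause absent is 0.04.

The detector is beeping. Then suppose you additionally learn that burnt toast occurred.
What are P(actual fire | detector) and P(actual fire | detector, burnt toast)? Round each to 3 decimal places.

Under noisy-OR, P(detector | causes) = 1 − (1−0.04)·∏(1−qᵢ) over the active causes.
Weight on actual fire=true, given the evidence: 0.005636 + 0.002872 = 0.008508
Normalizer over all consistent configurations: 0.04×0.986×0.752 + 0.64288×0.986×0.248 + 0.53536×0.014×0.752 + 0.827154×0.014×0.248 = 0.195369
Posterior = 0.008508 / 0.195369 ≈ 0.044

With the extra evidence:
For the numerator, keep only actual fire=true terms: 0.827154×0.014 = 0.011580
Denominator P(detector | burnt toast): 0.64288×0.986 + 0.827154×0.014 = 0.645460
P(actual fire | detector, burnt toast) = 0.011580/0.645460 ≈ 0.018
This is intercausal reasoning (explaining away): once burnt toast accounts for the detector, actual fire becomes less likely.

P(actual fire | detector) ≈ 0.044; P(actual fire | detector, burnt toast) ≈ 0.018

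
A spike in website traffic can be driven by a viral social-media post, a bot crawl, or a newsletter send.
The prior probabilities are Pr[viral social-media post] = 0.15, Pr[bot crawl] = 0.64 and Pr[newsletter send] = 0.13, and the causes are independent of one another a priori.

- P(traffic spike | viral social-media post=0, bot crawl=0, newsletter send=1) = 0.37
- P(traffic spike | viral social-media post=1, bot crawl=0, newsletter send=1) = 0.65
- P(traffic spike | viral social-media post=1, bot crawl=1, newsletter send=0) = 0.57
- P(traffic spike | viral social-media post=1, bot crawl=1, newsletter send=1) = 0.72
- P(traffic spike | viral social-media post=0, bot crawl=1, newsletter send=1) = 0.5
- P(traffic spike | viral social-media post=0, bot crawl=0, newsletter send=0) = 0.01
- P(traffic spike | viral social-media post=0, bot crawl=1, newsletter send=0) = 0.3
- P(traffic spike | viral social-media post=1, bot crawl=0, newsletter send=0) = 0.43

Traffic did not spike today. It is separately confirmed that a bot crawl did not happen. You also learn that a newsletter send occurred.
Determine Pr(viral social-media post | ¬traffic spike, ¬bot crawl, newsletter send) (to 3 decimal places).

Pr(viral social-media post | ¬traffic spike, ¬bot crawl, newsletter send) ≈ 0.089

For the numerator, keep only viral social-media post=true terms: 0.35·0.15 = 0.052500
The normalizing constant is 0.63·0.85 + 0.35·0.15 = 0.588000
P(viral social-media post | ¬traffic spike, ¬bot crawl, newsletter send) = 0.052500/0.588000 ≈ 0.089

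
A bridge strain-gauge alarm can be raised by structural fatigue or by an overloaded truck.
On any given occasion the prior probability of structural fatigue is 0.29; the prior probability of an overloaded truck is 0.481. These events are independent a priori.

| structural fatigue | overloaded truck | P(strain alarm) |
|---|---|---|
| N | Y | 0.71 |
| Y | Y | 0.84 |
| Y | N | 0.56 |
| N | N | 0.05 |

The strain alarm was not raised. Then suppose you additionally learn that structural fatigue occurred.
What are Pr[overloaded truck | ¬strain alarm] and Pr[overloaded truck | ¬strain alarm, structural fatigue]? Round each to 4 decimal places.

Sum P(¬strain alarm|·) weighted by the priors over the 4 (structural fatigue, overloaded truck) configurations:
  P(¬strain alarm) = 0.95·0.71·0.519 + 0.29·0.71·0.481 + 0.44·0.29·0.519 + 0.16·0.29·0.481
        = 0.350066 + 0.099038 + 0.066224 + 0.022318 = 0.537646
The terms with overloaded truck present sum to 0.121356, so
  P(overloaded truck | ¬strain alarm) = 0.121356 / 0.537646 ≈ 0.2257

Now also conditioning on structural fatigue=true:
For the numerator, keep only overloaded truck=true terms: 0.16·0.481 = 0.076960
The normalizing constant is 0.44·0.519 + 0.16·0.481 = 0.305320
P(overloaded truck | ¬strain alarm, structural fatigue) = 0.076960/0.305320 ≈ 0.2521

Pr[overloaded truck | ¬strain alarm] ≈ 0.2257; Pr[overloaded truck | ¬strain alarm, structural fatigue] ≈ 0.2521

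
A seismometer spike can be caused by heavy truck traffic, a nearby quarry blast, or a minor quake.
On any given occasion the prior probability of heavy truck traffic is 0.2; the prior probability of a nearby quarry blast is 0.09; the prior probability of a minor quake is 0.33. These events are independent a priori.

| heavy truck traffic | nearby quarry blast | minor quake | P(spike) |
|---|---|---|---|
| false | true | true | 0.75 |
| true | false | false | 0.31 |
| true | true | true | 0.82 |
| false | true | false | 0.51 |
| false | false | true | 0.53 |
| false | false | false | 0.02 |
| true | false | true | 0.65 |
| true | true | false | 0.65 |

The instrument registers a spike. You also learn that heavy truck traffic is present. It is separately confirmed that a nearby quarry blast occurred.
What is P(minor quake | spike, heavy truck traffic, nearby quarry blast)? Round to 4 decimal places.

P(spike | heavy truck traffic, nearby quarry blast) = 0.65·0.67 + 0.82·0.33 = 0.435500 + 0.270600 = 0.706100
Of this, 0.270600 comes from 0.82·0.33 (the minor quake=true cases).
So P(minor quake | spike, heavy truck traffic, nearby quarry blast) = 0.270600/0.706100 ≈ 0.3832.

P(minor quake | spike, heavy truck traffic, nearby quarry blast) ≈ 0.3832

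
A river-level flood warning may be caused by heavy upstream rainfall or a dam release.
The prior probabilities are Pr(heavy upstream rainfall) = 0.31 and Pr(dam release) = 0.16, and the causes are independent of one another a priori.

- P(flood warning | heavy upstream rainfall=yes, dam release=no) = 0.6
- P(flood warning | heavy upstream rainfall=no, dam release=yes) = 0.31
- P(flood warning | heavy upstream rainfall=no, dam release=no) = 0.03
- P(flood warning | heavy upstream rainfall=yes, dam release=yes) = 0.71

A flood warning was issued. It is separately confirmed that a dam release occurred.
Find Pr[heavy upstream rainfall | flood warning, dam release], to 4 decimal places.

For the numerator, keep only heavy upstream rainfall=true terms: 0.71*0.31 = 0.220100
Denominator P(flood warning | dam release): 0.31*0.69 + 0.71*0.31 = 0.434000
P(heavy upstream rainfall | flood warning, dam release) = 0.220100/0.434000 ≈ 0.5071

Pr[heavy upstream rainfall | flood warning, dam release] ≈ 0.5071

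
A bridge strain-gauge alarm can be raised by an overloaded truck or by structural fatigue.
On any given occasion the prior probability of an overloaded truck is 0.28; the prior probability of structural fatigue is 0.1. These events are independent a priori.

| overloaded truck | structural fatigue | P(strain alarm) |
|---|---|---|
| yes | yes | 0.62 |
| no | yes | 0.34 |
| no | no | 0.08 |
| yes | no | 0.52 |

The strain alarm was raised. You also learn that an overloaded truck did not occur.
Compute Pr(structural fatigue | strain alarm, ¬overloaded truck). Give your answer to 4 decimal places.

By total probability over both values of structural fatigue:
  P(strain alarm | ¬overloaded truck) = 0.08*0.9 + 0.34*0.1
        = 0.072000 + 0.034000 = 0.106000
The terms with structural fatigue present sum to 0.034000, so
  P(structural fatigue | strain alarm, ¬overloaded truck) = 0.034000 / 0.106000 ≈ 0.3208

Pr(structural fatigue | strain alarm, ¬overloaded truck) ≈ 0.3208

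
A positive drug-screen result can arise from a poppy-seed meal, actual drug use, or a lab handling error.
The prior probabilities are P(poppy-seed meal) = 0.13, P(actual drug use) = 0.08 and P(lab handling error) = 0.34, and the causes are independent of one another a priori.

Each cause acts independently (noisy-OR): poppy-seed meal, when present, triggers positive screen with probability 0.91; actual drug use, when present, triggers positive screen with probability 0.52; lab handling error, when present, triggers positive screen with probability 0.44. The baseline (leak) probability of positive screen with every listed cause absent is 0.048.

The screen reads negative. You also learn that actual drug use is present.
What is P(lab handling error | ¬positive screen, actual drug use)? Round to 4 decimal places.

P(lab handling error | ¬positive screen, actual drug use) ≈ 0.2239

Under noisy-OR, P(positive screen | causes) = 1 − (1−0.048)·∏(1−qᵢ) over the active causes.
For the numerator, keep only lab handling error=true terms: 0.075695 + 0.001018 = 0.076713
The normalizing constant is 0.45696×0.87×0.66 + 0.255898×0.87×0.34 + 0.041126×0.13×0.66 + 0.023031×0.13×0.34 = 0.342628
P(lab handling error | ¬positive screen, actual drug use) = 0.076713/0.342628 ≈ 0.2239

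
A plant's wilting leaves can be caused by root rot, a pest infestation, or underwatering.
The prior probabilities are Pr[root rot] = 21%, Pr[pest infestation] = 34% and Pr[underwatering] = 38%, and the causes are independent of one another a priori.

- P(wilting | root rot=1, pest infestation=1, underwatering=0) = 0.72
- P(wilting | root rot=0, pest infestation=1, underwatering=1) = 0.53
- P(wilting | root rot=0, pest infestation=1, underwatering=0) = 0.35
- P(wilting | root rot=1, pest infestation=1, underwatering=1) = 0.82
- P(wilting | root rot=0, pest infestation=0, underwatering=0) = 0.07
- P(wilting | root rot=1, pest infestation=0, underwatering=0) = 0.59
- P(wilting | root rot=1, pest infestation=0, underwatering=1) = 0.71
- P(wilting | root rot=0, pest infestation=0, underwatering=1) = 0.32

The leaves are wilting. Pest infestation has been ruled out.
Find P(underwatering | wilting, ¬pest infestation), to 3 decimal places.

P(underwatering | wilting, ¬pest infestation) ≈ 0.579

Weight on underwatering=true, given the evidence: 0.096064 + 0.056658 = 0.152722
Denominator P(wilting | ¬pest infestation): 0.07·0.79·0.62 + 0.32·0.79·0.38 + 0.59·0.21·0.62 + 0.71·0.21·0.38 = 0.263826
Posterior = 0.152722 / 0.263826 ≈ 0.579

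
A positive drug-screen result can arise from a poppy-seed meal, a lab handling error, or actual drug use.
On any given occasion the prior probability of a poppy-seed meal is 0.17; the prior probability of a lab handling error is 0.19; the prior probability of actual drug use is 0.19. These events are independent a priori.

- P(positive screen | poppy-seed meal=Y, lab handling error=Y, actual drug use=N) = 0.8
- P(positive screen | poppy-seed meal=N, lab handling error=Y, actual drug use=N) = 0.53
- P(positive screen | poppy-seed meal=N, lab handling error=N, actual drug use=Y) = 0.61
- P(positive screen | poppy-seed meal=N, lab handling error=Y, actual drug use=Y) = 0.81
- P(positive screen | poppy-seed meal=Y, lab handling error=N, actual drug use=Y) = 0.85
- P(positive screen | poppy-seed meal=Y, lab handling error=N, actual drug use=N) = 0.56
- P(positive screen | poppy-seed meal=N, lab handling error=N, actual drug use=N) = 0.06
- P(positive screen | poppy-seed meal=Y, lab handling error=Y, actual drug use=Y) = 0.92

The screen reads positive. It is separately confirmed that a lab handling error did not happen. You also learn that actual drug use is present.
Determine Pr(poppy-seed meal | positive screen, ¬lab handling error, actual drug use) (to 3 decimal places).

By total probability over both values of poppy-seed meal:
  P(positive screen | ¬lab handling error, actual drug use) = 0.61·0.83 + 0.85·0.17
        = 0.506300 + 0.144500 = 0.650800
The terms with poppy-seed meal present sum to 0.144500, so
  P(poppy-seed meal | positive screen, ¬lab handling error, actual drug use) = 0.144500 / 0.650800 ≈ 0.222

Pr(poppy-seed meal | positive screen, ¬lab handling error, actual drug use) ≈ 0.222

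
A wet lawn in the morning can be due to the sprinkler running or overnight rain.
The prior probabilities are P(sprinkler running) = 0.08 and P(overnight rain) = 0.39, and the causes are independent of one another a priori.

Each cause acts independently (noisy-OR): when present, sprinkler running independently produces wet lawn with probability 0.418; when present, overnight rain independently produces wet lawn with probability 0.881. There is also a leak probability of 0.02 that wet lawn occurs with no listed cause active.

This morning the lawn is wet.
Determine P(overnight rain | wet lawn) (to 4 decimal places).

Under noisy-OR, P(wet lawn | causes) = 1 − (1−0.02)·∏(1−qᵢ) over the active causes.
Weight on overnight rain=true, given the evidence: 0.316957 + 0.029082 = 0.346039
The normalizing constant is 0.02·0.92·0.61 + 0.88338·0.92·0.39 + 0.42964·0.08·0.61 + 0.932127·0.08·0.39 = 0.378229
P(overnight rain | wet lawn) = 0.346039/0.378229 ≈ 0.9149

P(overnight rain | wet lawn) ≈ 0.9149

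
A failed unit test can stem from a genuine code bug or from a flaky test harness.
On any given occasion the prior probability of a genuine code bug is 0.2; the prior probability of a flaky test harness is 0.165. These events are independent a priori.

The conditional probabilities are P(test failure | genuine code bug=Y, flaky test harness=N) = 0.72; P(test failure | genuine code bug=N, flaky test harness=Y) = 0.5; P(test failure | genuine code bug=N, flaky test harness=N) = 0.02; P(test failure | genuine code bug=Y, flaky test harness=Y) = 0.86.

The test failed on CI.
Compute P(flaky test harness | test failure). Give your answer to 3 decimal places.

P(flaky test harness | test failure) ≈ 0.414

Enumerate the 4 (genuine code bug, flaky test harness) configurations and weight by the priors:
  P(test failure) = 0.02×0.8×0.835 + 0.5×0.8×0.165 + 0.72×0.2×0.835 + 0.86×0.2×0.165
        = 0.013360 + 0.066000 + 0.120240 + 0.028380 = 0.227980
Keeping only the flaky test harness-present terms gives 0.094380, so
  P(flaky test harness | test failure) = 0.094380 / 0.227980 ≈ 0.414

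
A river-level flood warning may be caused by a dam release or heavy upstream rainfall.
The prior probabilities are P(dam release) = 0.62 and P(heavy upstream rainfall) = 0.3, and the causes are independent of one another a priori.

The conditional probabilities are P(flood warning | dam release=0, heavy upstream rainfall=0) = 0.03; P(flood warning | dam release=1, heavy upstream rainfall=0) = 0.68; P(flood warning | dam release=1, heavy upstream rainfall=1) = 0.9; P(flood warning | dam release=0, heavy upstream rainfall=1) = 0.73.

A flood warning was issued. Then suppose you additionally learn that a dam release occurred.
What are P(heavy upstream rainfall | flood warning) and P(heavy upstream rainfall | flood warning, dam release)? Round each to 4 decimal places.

P(heavy upstream rainfall | flood warning) ≈ 0.4526; P(heavy upstream rainfall | flood warning, dam release) ≈ 0.3619

P(flood warning) = 0.03*0.38*0.7 + 0.73*0.38*0.3 + 0.68*0.62*0.7 + 0.9*0.62*0.3 = 0.007980 + 0.083220 + 0.295120 + 0.167400 = 0.553720
Of this, 0.250620 comes from 0.083220 + 0.167400 (the heavy upstream rainfall=true cases).
P(heavy upstream rainfall | flood warning) = 0.250620 / 0.553720 ≈ 0.4526

Now also conditioning on dam release=true:
By total probability over both values of heavy upstream rainfall:
  P(flood warning | dam release) = 0.68·0.7 + 0.9·0.3
        = 0.476000 + 0.270000 = 0.746000
Keeping only the heavy upstream rainfall-present terms gives 0.270000, so
  P(heavy upstream rainfall | flood warning, dam release) = 0.270000 / 0.746000 ≈ 0.3619
— dam release explains away the evidence for heavy upstream rainfall.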